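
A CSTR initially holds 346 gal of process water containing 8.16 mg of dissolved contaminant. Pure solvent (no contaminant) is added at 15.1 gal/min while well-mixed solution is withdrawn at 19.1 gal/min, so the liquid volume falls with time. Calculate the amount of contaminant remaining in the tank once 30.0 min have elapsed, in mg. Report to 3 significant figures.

1.07 mg

Let m(t) be the amount of contaminant. Volume: V(t) = V₀ + (Q_in − Q_out) t = 346 − 4.0000 t; V(30.0) = 226.00 gal.
Species balance (pure solvent in): dm/dt = −Q_out · m/V(t).
Separate: dm/m = −Q_out dt/V(t) ⇒ ln(m/m₀) = −(Q_out/(Q_in−Q_out)) ln(V/V₀).
m = m₀ (V₀/V)^(Q_out/(Q_in−Q_out)) = 8.16 × (346/226.00)^(-4.7750) = 1.0678 mg.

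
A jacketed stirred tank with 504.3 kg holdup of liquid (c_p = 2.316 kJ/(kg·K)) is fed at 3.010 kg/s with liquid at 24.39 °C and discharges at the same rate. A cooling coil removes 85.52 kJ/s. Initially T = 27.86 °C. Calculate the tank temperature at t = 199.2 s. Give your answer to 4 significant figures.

16.92 °C

M c_p dT/dt = ṁ c_p (T_in − T) − Q̇.
Rearrange: dT/dt = (T_ss − T)/τ with τ = M/ṁ = 167.542 s and T_ss = T_in − Q̇/(ṁ c_p) = 12.1223 °C.
This is linear first-order; T(t) = T_ss + (T₀ − T_ss) e^(−t/τ).
T(199.2) = 12.1223 + (15.7377)·e^(−199.2/167.542) = 12.1223 + (15.7377)·0.304538 = 16.9150 °C.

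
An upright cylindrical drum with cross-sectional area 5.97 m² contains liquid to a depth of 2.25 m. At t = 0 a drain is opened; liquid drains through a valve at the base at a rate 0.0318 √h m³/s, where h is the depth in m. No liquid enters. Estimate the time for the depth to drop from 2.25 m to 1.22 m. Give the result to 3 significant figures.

Unsteady balance on liquid volume: A dh/dt = −0.0318 √h.
This is separable: 2 d(√h)/dt = −0.0318/A, so √h = √h₀ − (0.0318/(2A)) t.
t = 2A(√h₀ − √h)/0.0318 = 2·5.97·(√2.25 − √1.22)/0.0318
  = 11.940 × (1.5000 − 1.1045) / 0.0318 = 148.49 s.

148 s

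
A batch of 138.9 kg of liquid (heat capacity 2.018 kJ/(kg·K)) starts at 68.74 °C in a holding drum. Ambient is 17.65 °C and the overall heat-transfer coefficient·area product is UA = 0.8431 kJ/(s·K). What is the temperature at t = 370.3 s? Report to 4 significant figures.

34.42 °C

Lumped-capacitance energy balance: M c_p dT/dt = UA(T_amb − T).
dT/dt = (T_ss − T)/τ with T_ss = T_amb = 17.6500 °C, τ = M c_p/UA = 138.9·2.018/0.8431 = 332.464 s.
T approaches T_ss exponentially: T(t) = T_ss + (T₀ − T_ss) e^(−t/τ).
T(370.3) = 17.6500 + (51.0900)·0.328307 = 34.4232 °C.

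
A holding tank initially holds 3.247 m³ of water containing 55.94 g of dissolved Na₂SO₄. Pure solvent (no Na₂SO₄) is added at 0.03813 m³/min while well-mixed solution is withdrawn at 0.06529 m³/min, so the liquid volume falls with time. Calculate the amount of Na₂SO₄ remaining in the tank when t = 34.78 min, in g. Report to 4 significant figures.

24.48 g

Total volume: dV/dt = Q_in − Q_out = -0.0271600 m³/min, so V(t) = 3.247 − 0.0271600 t and V(34.78) = 2.30238 m³.
Species balance (pure solvent in): dm/dt = −Q_out · m/V(t).
Separate: dm/m = −Q_out dt/V(t) ⇒ ln(m/m₀) = −(Q_out/(Q_in−Q_out)) ln(V/V₀).
m = m₀ (V₀/V)^(Q_out/(Q_in−Q_out)) = 55.94 × (3.247/2.30238)^(-2.40390) = 24.4796 g.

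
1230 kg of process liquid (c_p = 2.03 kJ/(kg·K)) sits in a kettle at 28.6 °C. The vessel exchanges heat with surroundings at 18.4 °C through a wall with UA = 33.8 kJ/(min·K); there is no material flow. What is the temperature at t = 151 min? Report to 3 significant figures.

Unsteady energy balance on the tank contents: M c_p dT/dt = −UA(T − T_amb).
dT/dt = (T_ss − T)/τ with T_ss = T_amb = 18.400 °C, τ = M c_p/UA = 1230·2.03/33.8 = 73.873 min.
This is linear first-order; T(t) = T_ss + (T₀ − T_ss) e^(−t/τ).
T(151) = 18.400 + (10.200)·0.12950 = 19.721 °C.

19.7 °C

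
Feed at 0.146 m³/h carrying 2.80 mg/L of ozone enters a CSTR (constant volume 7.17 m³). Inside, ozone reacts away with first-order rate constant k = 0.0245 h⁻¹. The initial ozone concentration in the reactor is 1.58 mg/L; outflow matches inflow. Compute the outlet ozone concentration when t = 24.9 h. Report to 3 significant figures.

1.37 mg/L

V dC/dt = Q(C_in − C) − k V C.
dC/dt = (Q/V) C_in − (Q/V + k) C; effective rate a = Q/V + k = 0.020363 + 0.0245 = 0.044863 h⁻¹.
C_ss = Q C_in/(Q + kV) = 1.2709 mg/L; C(t) = C_ss + (C₀ − C_ss) e^(−a t).
C(24.9) = 1.2709 + (0.30911)·e^(−0.044863·24.9) = 1.2709 + (0.30911)·0.32723 = 1.3720 mg/L.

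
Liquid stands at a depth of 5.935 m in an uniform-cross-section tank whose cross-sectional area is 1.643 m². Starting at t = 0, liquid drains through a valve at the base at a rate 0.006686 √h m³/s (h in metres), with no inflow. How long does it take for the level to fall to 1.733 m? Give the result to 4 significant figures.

With no inflow, A dh/dt = −0.006686 √h.
Separate and integrate: 2(√h − √h₀) = −(0.006686/A) t.
t = 2A(√h₀ − √h)/0.006686 = 2·1.643·(√5.935 − √1.733)/0.006686
  = 3.28600 × (2.43619 − 1.31643) / 0.006686 = 550.329 s.

550.3 s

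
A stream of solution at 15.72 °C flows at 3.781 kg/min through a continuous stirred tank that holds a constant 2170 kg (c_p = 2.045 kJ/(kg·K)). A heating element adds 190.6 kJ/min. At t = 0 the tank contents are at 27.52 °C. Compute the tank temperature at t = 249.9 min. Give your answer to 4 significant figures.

32.06 °C

Unsteady energy balance on the tank contents: M c_p dT/dt = ṁ c_p (T_in − T) + 190.6.
Rearrange: dT/dt = (T_ss − T)/τ with τ = M/ṁ = 573.922 min and T_ss = T_in + Q̇/(ṁ c_p) = 40.3703 °C.
Solution: T(t) = T_ss + (T₀ − T_ss) e^(−t/τ).
T(249.9) = 40.3703 + (-12.8503)·e^(−249.9/573.922) = 40.3703 + (-12.8503)·0.646990 = 32.0563 °C.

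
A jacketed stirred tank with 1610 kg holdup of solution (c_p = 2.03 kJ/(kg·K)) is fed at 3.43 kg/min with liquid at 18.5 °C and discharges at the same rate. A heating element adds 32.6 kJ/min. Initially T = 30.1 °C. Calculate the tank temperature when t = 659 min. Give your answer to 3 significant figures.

Unsteady energy balance on the tank contents: M c_p dT/dt = ṁ c_p (T_in − T) + 32.6.
Rearrange: dT/dt = (T_ss − T)/τ with τ = M/ṁ = 469.39 min and T_ss = T_in + Q̇/(ṁ c_p) = 23.182 °C.
Solution: T(t) = T_ss + (T₀ − T_ss) e^(−t/τ).
T(659) = 23.182 + (6.9180)·e^(−659/469.39) = 23.182 + (6.9180)·0.24562 = 24.881 °C.

24.9 °C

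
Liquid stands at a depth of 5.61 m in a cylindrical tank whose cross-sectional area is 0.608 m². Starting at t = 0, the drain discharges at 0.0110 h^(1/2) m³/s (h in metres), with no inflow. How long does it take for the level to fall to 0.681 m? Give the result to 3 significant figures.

171 s

A dh/dt = −Q_out = −0.0110 √h.
Separate and integrate: 2(√h − √h₀) = −(0.0110/A) t.
t = 2A(√h₀ − √h)/0.0110 = 2·0.608·(√5.61 − √0.681)/0.0110
  = 1.2160 × (2.3685 − 0.82523) / 0.0110 = 170.61 s.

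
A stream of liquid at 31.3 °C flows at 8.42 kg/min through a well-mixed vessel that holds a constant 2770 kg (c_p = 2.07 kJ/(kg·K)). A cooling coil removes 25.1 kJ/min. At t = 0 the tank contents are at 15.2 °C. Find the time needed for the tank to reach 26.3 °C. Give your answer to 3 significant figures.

Energy balance: M c_p dT/dt = ṁ c_p (T_in − T) − 25.1.
τ = M/ṁ = 328.98 min; T_ss = T_in − Q̇/(ṁ c_p) = 29.860 °C.
T(t) = T_ss + (T₀ − T_ss) e^(−t/τ). Set T = 26.3:
e^(−t/τ) = (26.3 − 29.860)/(15.2 − 29.860) = 0.24283
t = −328.98 · ln(0.24283) = 465.63 min.

466 min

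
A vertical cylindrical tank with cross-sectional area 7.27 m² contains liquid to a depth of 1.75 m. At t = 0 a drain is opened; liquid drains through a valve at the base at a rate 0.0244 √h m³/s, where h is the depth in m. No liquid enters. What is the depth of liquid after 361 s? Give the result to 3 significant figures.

Mass balance (ρ constant): A dh/dt = −0.0244 √h.
This is separable: 2 d(√h)/dt = −0.0244/A, so √h = √h₀ − (0.0244/(2A)) t.
√h = √1.75 − 0.0244·361/(2·7.27) = 1.3229 − 0.60580 = 0.71707.
h = 0.71707² = 0.51419 m.

0.514 m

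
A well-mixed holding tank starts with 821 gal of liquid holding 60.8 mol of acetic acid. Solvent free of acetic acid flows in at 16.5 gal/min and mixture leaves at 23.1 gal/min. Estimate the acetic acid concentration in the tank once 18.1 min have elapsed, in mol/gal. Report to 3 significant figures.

0.0500 mol/gal

Total volume: dV/dt = Q_in − Q_out = -6.6000 gal/min, so V(t) = 821 − 6.6000 t and V(18.1) = 701.54 gal.
Species balance (pure solvent in): dm/dt = −Q_out · m/V(t).
dm/m = −Q_out dt/(V₀ − 6.6000 t); integrating gives ln(m/m₀) = −(Q_out/(Q_in−Q_out)) ln(V/V₀).
m = m₀ (V₀/V)^(Q_out/(Q_in−Q_out)) = 60.8 × (821/701.54)^(-3.5000) = 35.066 mol.
C = m/V = 35.066/701.54 = 0.049984 mol/gal.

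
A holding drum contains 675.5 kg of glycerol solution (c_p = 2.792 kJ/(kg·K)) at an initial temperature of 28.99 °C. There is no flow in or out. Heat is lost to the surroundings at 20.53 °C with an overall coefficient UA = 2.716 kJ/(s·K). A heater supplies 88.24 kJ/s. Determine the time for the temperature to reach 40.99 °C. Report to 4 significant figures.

Heat balance on the well-mixed liquid: M c_p dT/dt = −UA(T − T_amb) + Q̇.
τ = M c_p/UA = 694.402 s; T_ss = T_amb + Q̇/UA = 20.53 + 88.24/2.716 = 53.0190 °C.
T(t) = T_ss + (T₀ − T_ss)e^(−t/τ); set T = 40.99:
t = −τ ln[(T − T_ss)/(T₀ − T_ss)] = −694.402 · ln(0.500602) = 480.487 s.

480.5 s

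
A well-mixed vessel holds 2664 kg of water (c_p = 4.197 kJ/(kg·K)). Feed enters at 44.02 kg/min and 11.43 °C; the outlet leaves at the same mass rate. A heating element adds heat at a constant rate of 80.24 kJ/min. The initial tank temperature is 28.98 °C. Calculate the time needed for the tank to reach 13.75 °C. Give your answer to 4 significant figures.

133.5 min

Heat balance on the well-mixed liquid: M c_p dT/dt = ṁ c_p (T_in − T) + 80.24.
τ = M/ṁ = 60.5179 min; T_ss = T_in + Q̇/(ṁ c_p) = 11.8643 °C.
T(t) = T_ss + (T₀ − T_ss) e^(−t/τ). Set T = 13.75:
e^(−t/τ) = (13.75 − 11.8643)/(28.98 − 11.8643) = 0.110173
t = −60.5179 · ln(0.110173) = 133.485 min.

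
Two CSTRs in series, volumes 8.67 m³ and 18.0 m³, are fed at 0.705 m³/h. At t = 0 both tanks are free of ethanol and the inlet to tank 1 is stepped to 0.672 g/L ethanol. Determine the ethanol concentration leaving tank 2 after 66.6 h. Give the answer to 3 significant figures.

Time constants: τᵢ = Vᵢ/Q for each well-mixed tank.
τ₁ = 8.67/0.705 = 12.298 h; τ₂ = 18.0/0.705 = 25.532 h.
Tank 1: C₁ = C_in(1 − e^(−t/τ₁)). Tank 2 (τ₁ ≠ τ₂): C₂ = C_in[1 − (τ₁ e^(−t/τ₁) − τ₂ e^(−t/τ₂))/(τ₁ − τ₂)].
At t = 66.6: e^(−t/τ₁) = 0.0044468, e^(−t/τ₂) = 0.073645.
C₂ = 0.672·[1 − (12.298·0.0044468 − 25.532·0.073645)/(-13.234)] = 0.672·0.86205 = 0.57930 g/L.

0.579 g/L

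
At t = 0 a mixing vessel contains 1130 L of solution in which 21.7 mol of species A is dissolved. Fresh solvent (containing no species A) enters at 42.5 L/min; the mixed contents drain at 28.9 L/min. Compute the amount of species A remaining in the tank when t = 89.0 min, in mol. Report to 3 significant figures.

4.62 mol

Total volume: dV/dt = Q_in − Q_out = 13.600 L/min, so V(t) = 1130 + 13.600 t and V(89.0) = 2340.4 L.
Species balance (pure solvent in): dm/dt = −Q_out · m/V(t).
dm/m = −Q_out dt/(V₀ + 13.600 t); integrating gives ln(m/m₀) = −(Q_out/(Q_in−Q_out)) ln(V/V₀).
m = m₀ (V₀/V)^(Q_out/(Q_in−Q_out)) = 21.7 × (1130/2340.4)^(2.1250) = 4.6186 mol.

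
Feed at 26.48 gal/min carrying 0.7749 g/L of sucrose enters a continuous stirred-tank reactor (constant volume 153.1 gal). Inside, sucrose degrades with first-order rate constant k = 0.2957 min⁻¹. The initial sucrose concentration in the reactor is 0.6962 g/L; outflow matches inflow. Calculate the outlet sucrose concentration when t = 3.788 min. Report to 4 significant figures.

V dC/dt = Q(C_in − C) − k V C.
dC/dt = (Q/V) C_in − (Q/V + k) C; effective rate a = Q/V + k = 0.172959 + 0.2957 = 0.468659 min⁻¹.
C_ss = Q C_in/(Q + kV) = 0.285977 g/L; C(t) = C_ss + (C₀ − C_ss) e^(−a t).
C(3.788) = 0.285977 + (0.410223)·e^(−0.468659·3.788) = 0.285977 + (0.410223)·0.169436 = 0.355484 g/L.

0.3555 g/L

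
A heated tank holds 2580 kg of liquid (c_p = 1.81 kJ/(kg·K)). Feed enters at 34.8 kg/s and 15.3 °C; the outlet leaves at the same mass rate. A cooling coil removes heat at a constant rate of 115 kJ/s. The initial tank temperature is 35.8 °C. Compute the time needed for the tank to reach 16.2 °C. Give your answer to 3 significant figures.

M c_p dT/dt = ṁ c_p (T_in − T) − Q̇.
τ = M/ṁ = 74.138 s; T_ss = T_in − Q̇/(ṁ c_p) = 13.474 °C.
T(t) = T_ss + (T₀ − T_ss) e^(−t/τ). Set T = 16.2:
e^(−t/τ) = (16.2 − 13.474)/(35.8 − 13.474) = 0.12209
t = −74.138 · ln(0.12209) = 155.91 s.

156 s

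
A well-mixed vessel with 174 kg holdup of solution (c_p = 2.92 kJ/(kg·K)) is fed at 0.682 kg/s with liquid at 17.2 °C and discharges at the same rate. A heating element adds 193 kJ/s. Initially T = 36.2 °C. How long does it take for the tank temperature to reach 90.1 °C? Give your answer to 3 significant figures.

Heat balance on the well-mixed liquid: M c_p dT/dt = ṁ c_p (T_in − T) + 193.
τ = M/ṁ = 255.13 s; T_ss = T_in + Q̇/(ṁ c_p) = 114.11 °C.
T(t) = T_ss + (T₀ − T_ss) e^(−t/τ). Set T = 90.1:
e^(−t/τ) = (90.1 − 114.11)/(36.2 − 114.11) = 0.30822
t = −255.13 · ln(0.30822) = 300.28 s.

300 s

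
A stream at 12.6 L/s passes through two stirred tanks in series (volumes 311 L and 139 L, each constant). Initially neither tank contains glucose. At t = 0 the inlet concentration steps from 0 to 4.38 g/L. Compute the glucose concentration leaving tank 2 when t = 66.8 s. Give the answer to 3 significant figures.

Each tank obeys Vᵢ dCᵢ/dt = Q(Cᵢ₋₁ − Cᵢ), so τᵢ = Vᵢ/Q.
τ₁ = 311/12.6 = 24.683 s; τ₂ = 139/12.6 = 11.032 s.
Tank 1: C₁ = C_in(1 − e^(−t/τ₁)). Tank 2 (τ₁ ≠ τ₂): C₂ = C_in[1 − (τ₁ e^(−t/τ₁) − τ₂ e^(−t/τ₂))/(τ₁ − τ₂)].
At t = 66.8: e^(−t/τ₁) = 0.066779, e^(−t/τ₂) = 0.0023455.
C₂ = 4.38·[1 − (24.683·0.066779 − 11.032·0.0023455)/(13.651)] = 4.38·0.88115 = 3.8594 g/L.

3.86 g/L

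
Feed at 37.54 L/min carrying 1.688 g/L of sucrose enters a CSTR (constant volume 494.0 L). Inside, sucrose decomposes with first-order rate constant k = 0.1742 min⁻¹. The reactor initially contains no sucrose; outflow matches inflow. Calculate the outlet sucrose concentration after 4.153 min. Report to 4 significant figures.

0.3313 g/L

V dC/dt = Q(C_in − C) − k V C.
This is linear with rate a = Q/V + k = 0.250192 min⁻¹.
C_ss = Q C_in/(Q + kV) = 0.512704 g/L; C(t) = C_ss + (C₀ − C_ss) e^(−a t).
C(4.153) = 0.512704 + (-0.512704)·e^(−0.250192·4.153) = 0.512704 + (-0.512704)·0.353792 = 0.331313 g/L.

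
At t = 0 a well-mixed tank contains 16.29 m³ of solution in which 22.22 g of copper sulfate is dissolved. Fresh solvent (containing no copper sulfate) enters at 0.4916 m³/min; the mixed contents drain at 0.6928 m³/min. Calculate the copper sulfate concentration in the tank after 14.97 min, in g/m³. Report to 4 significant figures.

Total volume: dV/dt = Q_in − Q_out = -0.201200 m³/min, so V(t) = 16.29 − 0.201200 t and V(14.97) = 13.2780 m³.
Species balance (pure solvent in): dm/dt = −Q_out · m/V(t).
dm/m = −Q_out dt/(V₀ − 0.201200 t); integrating gives ln(m/m₀) = −(Q_out/(Q_in−Q_out)) ln(V/V₀).
m = m₀ (V₀/V)^(Q_out/(Q_in−Q_out)) = 22.22 × (16.29/13.2780)^(-3.44334) = 10.9905 g.
C = m/V = 10.9905/13.2780 = 0.827724 g/m³.

0.8277 g/m³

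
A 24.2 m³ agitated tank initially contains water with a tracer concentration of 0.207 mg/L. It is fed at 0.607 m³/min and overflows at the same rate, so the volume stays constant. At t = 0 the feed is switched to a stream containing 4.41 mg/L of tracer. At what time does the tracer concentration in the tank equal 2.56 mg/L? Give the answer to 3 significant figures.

Species balance: V dC/dt = Q(C_in − C) ⇒ τ = V/Q = 39.868 min.
C(t) = C_in + (C₀ − C_in) e^(−t/τ). Set C = 2.56 and solve for t:
e^(−t/τ) = (C − C_in)/(C₀ − C_in) = (2.56 − 4.41)/(0.207 − 4.41) = 0.44016
t = −τ ln(…) = 39.868 × 0.82061 = 32.716 min.

32.7 min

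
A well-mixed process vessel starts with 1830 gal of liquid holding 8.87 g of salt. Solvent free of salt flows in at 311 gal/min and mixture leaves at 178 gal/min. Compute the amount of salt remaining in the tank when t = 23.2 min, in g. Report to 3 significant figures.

Total volume: dV/dt = Q_in − Q_out = 133.00 gal/min, so V(t) = 1830 + 133.00 t and V(23.2) = 4915.6 gal.
Species balance (pure solvent in): dm/dt = −Q_out · m/V(t).
dm/m = −Q_out dt/(V₀ + 133.00 t); integrating gives ln(m/m₀) = −(Q_out/(Q_in−Q_out)) ln(V/V₀).
m = m₀ (V₀/V)^(Q_out/(Q_in−Q_out)) = 8.87 × (1830/4915.6)^(1.3383) = 2.3638 g.

2.36 g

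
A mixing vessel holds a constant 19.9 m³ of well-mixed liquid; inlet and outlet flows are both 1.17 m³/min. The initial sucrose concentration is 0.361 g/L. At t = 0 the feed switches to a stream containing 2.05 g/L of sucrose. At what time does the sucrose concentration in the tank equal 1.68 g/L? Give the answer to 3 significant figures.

25.8 min

Accumulation = in − out for the solute gives V dC/dt = Q(C_in − C), so τ = V/Q = 17.009 min.
C(t) = C_in + (C₀ − C_in) e^(−t/τ). Set C = 1.68 and solve for t:
e^(−t/τ) = (C − C_in)/(C₀ − C_in) = (1.68 − 2.05)/(0.361 − 2.05) = 0.21906
t = −τ ln(…) = 17.009 × 1.5184 = 25.826 min.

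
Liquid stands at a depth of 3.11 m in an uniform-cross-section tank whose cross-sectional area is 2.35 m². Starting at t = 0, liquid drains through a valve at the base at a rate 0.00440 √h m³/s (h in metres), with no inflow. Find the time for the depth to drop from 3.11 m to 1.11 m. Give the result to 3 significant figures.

Unsteady balance on liquid volume: A dh/dt = −0.00440 √h.
This is separable: 2 d(√h)/dt = −0.00440/A, so √h = √h₀ − (0.00440/(2A)) t.
t = 2A(√h₀ − √h)/0.00440 = 2·2.35·(√3.11 − √1.11)/0.00440
  = 4.7000 × (1.7635 − 1.0536) / 0.00440 = 758.36 s.

758 s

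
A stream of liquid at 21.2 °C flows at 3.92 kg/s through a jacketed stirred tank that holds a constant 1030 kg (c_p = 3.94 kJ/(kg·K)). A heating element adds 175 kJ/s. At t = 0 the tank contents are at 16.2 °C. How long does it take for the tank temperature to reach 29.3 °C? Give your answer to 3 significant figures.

426 s

M c_p dT/dt = ṁ c_p (T_in − T) + Q̇.
τ = M/ṁ = 262.76 s; T_ss = T_in + Q̇/(ṁ c_p) = 32.531 °C.
T(t) = T_ss + (T₀ − T_ss) e^(−t/τ). Set T = 29.3:
e^(−t/τ) = (29.3 − 32.531)/(16.2 − 32.531) = 0.19783
t = −262.76 · ln(0.19783) = 425.76 s.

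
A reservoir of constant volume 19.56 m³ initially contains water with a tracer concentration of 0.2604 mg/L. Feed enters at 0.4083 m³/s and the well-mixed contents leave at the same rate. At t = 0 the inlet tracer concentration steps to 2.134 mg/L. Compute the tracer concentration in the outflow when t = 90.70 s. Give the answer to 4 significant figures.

1.852 mg/L

Accumulation = in − out for the solute gives V dC/dt = Q(C_in − C).
Time constant τ = V/Q = 19.56/0.4083 = 47.9060 s.
C approaches C_in exponentially: C(t) = C_in + (C₀ − C_in) e^(−t/τ).
C(90.70) = 2.134 + (0.2604 − 2.134)·e^(−90.70/47.9060) = 2.134 + (-1.87360)·0.150575 = 1.85188 mg/L.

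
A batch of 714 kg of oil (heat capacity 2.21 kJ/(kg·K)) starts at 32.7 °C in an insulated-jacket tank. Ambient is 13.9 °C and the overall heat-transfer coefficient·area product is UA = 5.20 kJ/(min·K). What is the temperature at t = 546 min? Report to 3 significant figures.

17.0 °C

Unsteady energy balance on the tank contents: M c_p dT/dt = −UA(T − T_amb).
dT/dt = (T_ss − T)/τ with T_ss = T_amb = 13.900 °C, τ = M c_p/UA = 714·2.21/5.20 = 303.45 min.
Solution: T(t) = T_ss + (T₀ − T_ss) e^(−t/τ).
T(546) = 13.900 + (18.800)·0.16541 = 17.010 °C.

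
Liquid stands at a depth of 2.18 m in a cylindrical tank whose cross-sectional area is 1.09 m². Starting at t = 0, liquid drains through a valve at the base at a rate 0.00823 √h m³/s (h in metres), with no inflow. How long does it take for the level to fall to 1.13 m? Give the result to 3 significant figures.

110 s

Volume balance on the tank: A dh/dt = −0.00823 √h.
Separate and integrate: 2(√h − √h₀) = −(0.00823/A) t.
t = 2A(√h₀ − √h)/0.00823 = 2·1.09·(√2.18 − √1.13)/0.00823
  = 2.1800 × (1.4765 − 1.0630) / 0.00823 = 109.52 s.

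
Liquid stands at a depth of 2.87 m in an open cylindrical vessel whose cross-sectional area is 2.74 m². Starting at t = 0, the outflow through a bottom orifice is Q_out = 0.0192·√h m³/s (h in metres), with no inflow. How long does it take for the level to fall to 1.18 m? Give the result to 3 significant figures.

A dh/dt = −Q_out = −0.0192 √h.
This is separable: 2 d(√h)/dt = −0.0192/A, so √h = √h₀ − (0.0192/(2A)) t.
t = 2A(√h₀ − √h)/0.0192 = 2·2.74·(√2.87 − √1.18)/0.0192
  = 5.4800 × (1.6941 − 1.0863) / 0.0192 = 173.48 s.

173 s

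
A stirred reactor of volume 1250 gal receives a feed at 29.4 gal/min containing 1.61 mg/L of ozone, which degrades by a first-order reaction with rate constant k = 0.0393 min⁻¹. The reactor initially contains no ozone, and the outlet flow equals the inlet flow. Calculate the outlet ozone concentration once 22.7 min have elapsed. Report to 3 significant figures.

Accumulation = in − out − consumed: V dC/dt = Q C_in − Q C − k V C.
This is linear with rate a = Q/V + k = 0.062820 min⁻¹.
C_ss = Q C_in/(Q + kV) = 0.60279 mg/L; C(t) = C_ss + (C₀ − C_ss) e^(−a t).
C(22.7) = 0.60279 + (-0.60279)·e^(−0.062820·22.7) = 0.60279 + (-0.60279)·0.24026 = 0.45796 mg/L.

0.458 mg/L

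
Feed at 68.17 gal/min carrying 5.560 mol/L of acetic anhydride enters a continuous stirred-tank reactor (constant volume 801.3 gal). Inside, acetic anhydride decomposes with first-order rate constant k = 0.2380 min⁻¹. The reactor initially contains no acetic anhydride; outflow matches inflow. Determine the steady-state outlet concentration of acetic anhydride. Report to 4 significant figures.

1.464 mol/L

Accumulation = in − out − consumed: V dC/dt = Q C_in − Q C − k V C.
Steady state (dC/dt = 0): C_ss = Q C_in/(Q + kV) = C_in/(1 + kV/Q).
C_ss = 68.17·5.560/(68.17 + 0.2380·801.3) = 379.025/258.879 = 1.46410 mol/L.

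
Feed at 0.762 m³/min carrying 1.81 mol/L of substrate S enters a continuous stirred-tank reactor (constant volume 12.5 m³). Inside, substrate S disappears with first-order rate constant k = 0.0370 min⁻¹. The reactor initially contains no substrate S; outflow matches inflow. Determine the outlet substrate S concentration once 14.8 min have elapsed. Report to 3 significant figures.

Species balance: V dC/dt = Q C_in − Q C − k V C.
dC/dt = (Q/V) C_in − (Q/V + k) C; effective rate a = Q/V + k = 0.060960 + 0.0370 = 0.097960 min⁻¹.
C_ss = Q C_in/(Q + kV) = 1.1264 mol/L; C(t) = C_ss + (C₀ − C_ss) e^(−a t).
C(14.8) = 1.1264 + (-1.1264)·e^(−0.097960·14.8) = 1.1264 + (-1.1264)·0.23462 = 0.86209 mol/L.

0.862 mol/L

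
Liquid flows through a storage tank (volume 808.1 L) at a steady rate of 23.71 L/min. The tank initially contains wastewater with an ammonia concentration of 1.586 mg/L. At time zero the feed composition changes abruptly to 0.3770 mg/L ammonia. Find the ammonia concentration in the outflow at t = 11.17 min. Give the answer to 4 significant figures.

1.248 mg/L

Species balance on the tank: V dC/dt = Q(C_in − C).
Time constant τ = V/Q = 808.1/23.71 = 34.0827 min.
This is linear first-order; C(t) = C_in + (C₀ − C_in) e^(−t/τ).
C(11.17) = 0.3770 + (1.586 − 0.3770)·e^(−11.17/34.0827) = 0.3770 + (1.20900)·0.720556 = 1.24815 mg/L.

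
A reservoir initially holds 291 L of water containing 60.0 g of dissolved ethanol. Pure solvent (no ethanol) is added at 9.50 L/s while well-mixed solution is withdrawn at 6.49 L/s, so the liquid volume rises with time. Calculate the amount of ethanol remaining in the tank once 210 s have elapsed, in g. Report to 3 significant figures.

4.98 g

Total volume: dV/dt = Q_in − Q_out = 3.0100 L/s, so V(t) = 291 + 3.0100 t and V(210) = 923.10 L.
No ethanol enters, so dm/dt = −Q_out · (m/V).
dm/m = −Q_out dt/(V₀ + 3.0100 t); integrating gives ln(m/m₀) = −(Q_out/(Q_in−Q_out)) ln(V/V₀).
m = m₀ (V₀/V)^(Q_out/(Q_in−Q_out)) = 60.0 × (291/923.10)^(2.1561) = 4.9791 g.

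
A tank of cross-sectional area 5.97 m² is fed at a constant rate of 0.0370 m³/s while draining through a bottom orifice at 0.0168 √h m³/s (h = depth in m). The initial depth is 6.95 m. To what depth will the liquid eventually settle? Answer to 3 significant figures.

Level balance: A dh/dt = 0.0370 − 0.0168 √h. Setting dh/dt = 0:
Q_in = 0.0168 √h_ss ⇒ √h_ss = 0.0370/0.0168 = 2.2024.
h_ss = 2.2024² = 4.8505 m. (Since h₀ = 6.95 m > h_ss, the level will fall toward this value.)

4.85 m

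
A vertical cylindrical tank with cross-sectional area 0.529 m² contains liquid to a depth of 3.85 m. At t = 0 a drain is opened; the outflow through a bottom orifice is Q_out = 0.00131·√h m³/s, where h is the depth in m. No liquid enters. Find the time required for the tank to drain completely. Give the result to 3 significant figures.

Accumulation of liquid (constant cross-section A): A dh/dt = −0.00131 √h.
Separate and integrate: 2(√h − √h₀) = −(0.00131/A) t.
Set h = 0: 2√h₀ = (0.00131/A) t_empty ⇒ t_empty = 2A√h₀/0.00131.
t_empty = 2·0.529·√3.85/0.00131 = 1.0580·1.9621/0.00131 = 1584.7 s.

1580 s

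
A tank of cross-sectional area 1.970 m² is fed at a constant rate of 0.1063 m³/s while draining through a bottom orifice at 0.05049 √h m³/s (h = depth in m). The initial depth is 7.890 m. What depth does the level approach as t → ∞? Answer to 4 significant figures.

Mass balance (ρ constant): A dh/dt = Q_in − 0.05049 √h. At steady state dh/dt = 0:
Q_in = 0.05049 √h_ss ⇒ √h_ss = 0.1063/0.05049 = 2.10537.
h_ss = 2.10537² = 4.43257 m. (Since h₀ = 7.890 m > h_ss, the level will fall toward this value.)

4.433 m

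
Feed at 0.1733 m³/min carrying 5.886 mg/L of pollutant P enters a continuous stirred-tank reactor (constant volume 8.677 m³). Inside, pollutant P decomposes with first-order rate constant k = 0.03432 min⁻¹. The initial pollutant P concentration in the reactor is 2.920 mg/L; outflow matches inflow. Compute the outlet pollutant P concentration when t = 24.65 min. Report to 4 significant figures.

2.363 mg/L

Accumulation = in − out − consumed: V dC/dt = Q C_in − Q C − k V C.
This is linear with rate a = Q/V + k = 0.0542923 min⁻¹.
C_ss = Q C_in/(Q + kV) = 2.16526 mg/L; C(t) = C_ss + (C₀ − C_ss) e^(−a t).
C(24.65) = 2.16526 + (0.754737)·e^(−0.0542923·24.65) = 2.16526 + (0.754737)·0.262290 = 2.36322 mg/L.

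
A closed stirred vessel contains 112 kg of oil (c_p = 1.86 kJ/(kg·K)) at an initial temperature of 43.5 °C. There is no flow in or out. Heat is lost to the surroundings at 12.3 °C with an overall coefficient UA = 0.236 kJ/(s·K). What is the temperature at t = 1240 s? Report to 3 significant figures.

20.0 °C

Lumped-capacitance energy balance: M c_p dT/dt = UA(T_amb − T).
dT/dt = (T_ss − T)/τ with T_ss = T_amb = 12.300 °C, τ = M c_p/UA = 112·1.86/0.236 = 882.71 s.
Solution: T(t) = T_ss + (T₀ − T_ss) e^(−t/τ).
T(1240) = 12.300 + (31.200)·0.24543 = 19.957 °C.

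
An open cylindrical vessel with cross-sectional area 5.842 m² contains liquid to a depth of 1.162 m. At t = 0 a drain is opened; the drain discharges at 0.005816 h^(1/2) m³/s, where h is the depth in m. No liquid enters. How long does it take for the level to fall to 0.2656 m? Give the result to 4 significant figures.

A dh/dt = −Q_out = −0.005816 √h.
∫ h^(−1/2) dh = −(0.005816/A) ∫ dt, giving 2√h = 2√h₀ − (0.005816/A) t.
t = 2A(√h₀ − √h)/0.005816 = 2·5.842·(√1.162 − √0.2656)/0.005816
  = 11.6840 × (1.07796 − 0.515364) / 0.005816 = 1130.22 s.

1130 s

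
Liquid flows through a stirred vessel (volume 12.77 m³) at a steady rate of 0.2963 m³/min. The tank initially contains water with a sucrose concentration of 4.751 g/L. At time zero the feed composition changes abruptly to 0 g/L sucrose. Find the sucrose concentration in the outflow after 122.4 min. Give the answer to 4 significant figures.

Unsteady species balance (constant V, well mixed): V dC/dt = Q(C_in − C).
So dC/dt = (C_in − C)/τ with τ = V/Q = 12.77/0.2963 = 43.0982 min.
This is linear first-order; C(t) = C_in + (C₀ − C_in) e^(−t/τ).
C(122.4) = 0 + (4.751 − 0)·e^(−122.4/43.0982) = 0 + (4.75100)·0.0584242 = 0.277573 g/L.

0.2776 g/L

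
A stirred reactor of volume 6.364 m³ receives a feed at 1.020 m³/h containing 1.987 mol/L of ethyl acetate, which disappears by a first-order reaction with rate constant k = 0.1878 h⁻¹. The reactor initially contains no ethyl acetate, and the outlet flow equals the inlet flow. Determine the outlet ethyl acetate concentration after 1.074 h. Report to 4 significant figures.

0.2854 mol/L

V dC/dt = Q(C_in − C) − k V C.
This is linear with rate a = Q/V + k = 0.348077 h⁻¹.
C_ss = Q C_in/(Q + kV) = 0.914941 mol/L; C(t) = C_ss + (C₀ − C_ss) e^(−a t).
C(1.074) = 0.914941 + (-0.914941)·e^(−0.348077·1.074) = 0.914941 + (-0.914941)·0.688091 = 0.285378 mol/L.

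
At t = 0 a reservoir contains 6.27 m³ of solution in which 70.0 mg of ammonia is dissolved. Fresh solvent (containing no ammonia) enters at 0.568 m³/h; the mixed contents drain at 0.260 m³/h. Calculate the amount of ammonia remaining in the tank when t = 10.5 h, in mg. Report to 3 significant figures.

49.3 mg

Total volume: dV/dt = Q_in − Q_out = 0.30800 m³/h, so V(t) = 6.27 + 0.30800 t and V(10.5) = 9.5040 m³.
Solute balance: dm/dt = 0 − Q_out C = −Q_out m/V(t).
dm/m = −Q_out dt/(V₀ + 0.30800 t); integrating gives ln(m/m₀) = −(Q_out/(Q_in−Q_out)) ln(V/V₀).
m = m₀ (V₀/V)^(Q_out/(Q_in−Q_out)) = 70.0 × (6.27/9.5040)^(0.84416) = 49.273 mg.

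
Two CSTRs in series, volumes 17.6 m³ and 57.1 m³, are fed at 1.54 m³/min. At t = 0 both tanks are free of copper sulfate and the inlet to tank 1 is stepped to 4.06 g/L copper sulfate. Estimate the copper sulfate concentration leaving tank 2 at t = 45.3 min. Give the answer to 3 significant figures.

Each tank obeys Vᵢ dCᵢ/dt = Q(Cᵢ₋₁ − Cᵢ), so τᵢ = Vᵢ/Q.
τ₁ = 17.6/1.54 = 11.429 min; τ₂ = 57.1/1.54 = 37.078 min.
Tank 1: C₁ = C_in(1 − e^(−t/τ₁)). Tank 2 (τ₁ ≠ τ₂): C₂ = C_in[1 − (τ₁ e^(−t/τ₁) − τ₂ e^(−t/τ₂))/(τ₁ − τ₂)].
At t = 45.3: e^(−t/τ₁) = 0.018992, e^(−t/τ₂) = 0.29471.
C₂ = 4.06·[1 − (11.429·0.018992 − 37.078·0.29471)/(-25.649)] = 4.06·0.58243 = 2.3647 g/L.

2.36 g/L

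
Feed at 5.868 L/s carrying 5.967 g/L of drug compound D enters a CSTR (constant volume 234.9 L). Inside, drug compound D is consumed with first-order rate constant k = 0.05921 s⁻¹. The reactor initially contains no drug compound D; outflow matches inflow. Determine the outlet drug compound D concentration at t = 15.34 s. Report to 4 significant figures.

1.284 g/L

V dC/dt = Q(C_in − C) − k V C.
This is linear with rate a = Q/V + k = 0.0841908 s⁻¹.
C_ss = Q C_in/(Q + kV) = 1.77051 g/L; C(t) = C_ss + (C₀ − C_ss) e^(−a t).
C(15.34) = 1.77051 + (-1.77051)·e^(−0.0841908·15.34) = 1.77051 + (-1.77051)·0.274862 = 1.28386 g/L.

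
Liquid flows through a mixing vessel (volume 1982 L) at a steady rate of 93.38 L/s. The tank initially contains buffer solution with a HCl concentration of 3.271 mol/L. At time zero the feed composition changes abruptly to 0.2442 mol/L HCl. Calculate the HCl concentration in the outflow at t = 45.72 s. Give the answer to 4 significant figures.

Species balance on the tank: V dC/dt = Q(C_in − C).
Time constant τ = V/Q = 1982/93.38 = 21.2251 s.
This is linear first-order; C(t) = C_in + (C₀ − C_in) e^(−t/τ).
C(45.72) = 0.2442 + (3.271 − 0.2442)·e^(−45.72/21.2251) = 0.2442 + (3.02680)·0.116013 = 0.595348 mol/L.

0.5953 mol/L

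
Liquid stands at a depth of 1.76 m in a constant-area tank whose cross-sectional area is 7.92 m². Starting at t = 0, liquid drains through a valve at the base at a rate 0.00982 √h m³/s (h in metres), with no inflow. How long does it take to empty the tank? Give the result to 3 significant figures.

A dh/dt = −Q_out = −0.00982 √h.
This is separable: 2 d(√h)/dt = −0.00982/A, so √h = √h₀ − (0.00982/(2A)) t.
Tank is empty when √h = 0: t_empty = 2A√h₀/0.00982.
t_empty = 2·7.92·√1.76/0.00982 = 15.840·1.3266/0.00982 = 2139.9 s.

2140 s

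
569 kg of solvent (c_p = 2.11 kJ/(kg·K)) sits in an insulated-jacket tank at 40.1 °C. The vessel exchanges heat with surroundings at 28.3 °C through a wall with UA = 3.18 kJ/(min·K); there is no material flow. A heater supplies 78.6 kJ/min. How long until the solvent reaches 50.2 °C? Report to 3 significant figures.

575 min

Lumped-capacitance energy balance: M c_p dT/dt = UA(T_amb − T) + Q̇.
τ = M c_p/UA = 377.54 min; T_ss = T_amb + Q̇/UA = 28.3 + 78.6/3.18 = 53.017 °C.
T(t) = T_ss + (T₀ − T_ss)e^(−t/τ); set T = 50.2:
t = −τ ln[(T − T_ss)/(T₀ − T_ss)] = −377.54 · ln(0.21808) = 574.95 min.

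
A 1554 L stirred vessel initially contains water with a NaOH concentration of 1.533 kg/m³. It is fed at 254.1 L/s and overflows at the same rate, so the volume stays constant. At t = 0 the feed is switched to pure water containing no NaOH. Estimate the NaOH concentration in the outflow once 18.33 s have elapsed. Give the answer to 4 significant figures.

Unsteady species balance (constant V, well mixed): V dC/dt = Q(C_in − C).
So dC/dt = (C_in − C)/τ with τ = V/Q = 1554/254.1 = 6.11570 s.
Solution: C(t) = C_in + (C₀ − C_in) e^(−t/τ).
C(18.33) = 0 + (1.533 − 0)·e^(−18.33/6.11570) = 0 + (1.53300)·0.0499265 = 0.0765374 kg/m³.

0.07654 kg/m³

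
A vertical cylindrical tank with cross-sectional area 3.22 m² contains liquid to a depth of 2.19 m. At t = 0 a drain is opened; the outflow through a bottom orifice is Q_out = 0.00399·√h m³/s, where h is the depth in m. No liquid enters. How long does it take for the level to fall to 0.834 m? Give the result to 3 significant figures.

915 s

Mass balance (ρ constant): A dh/dt = −0.00399 √h.
∫ h^(−1/2) dh = −(0.00399/A) ∫ dt, giving 2√h = 2√h₀ − (0.00399/A) t.
t = 2A(√h₀ − √h)/0.00399 = 2·3.22·(√2.19 − √0.834)/0.00399
  = 6.4400 × (1.4799 − 0.91324) / 0.00399 = 914.56 s.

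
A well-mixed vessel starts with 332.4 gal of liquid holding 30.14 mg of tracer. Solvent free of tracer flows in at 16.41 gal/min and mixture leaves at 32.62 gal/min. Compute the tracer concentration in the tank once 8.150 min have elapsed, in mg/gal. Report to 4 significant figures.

Total volume: dV/dt = Q_in − Q_out = -16.2100 gal/min, so V(t) = 332.4 − 16.2100 t and V(8.150) = 200.288 gal.
No tracer enters, so dm/dt = −Q_out · (m/V).
dm/m = −Q_out dt/(V₀ − 16.2100 t); integrating gives ln(m/m₀) = −(Q_out/(Q_in−Q_out)) ln(V/V₀).
m = m₀ (V₀/V)^(Q_out/(Q_in−Q_out)) = 30.14 × (332.4/200.288)^(-2.01234) = 10.8747 mg.
C = m/V = 10.8747/200.288 = 0.0542954 mg/gal.

0.05430 mg/gal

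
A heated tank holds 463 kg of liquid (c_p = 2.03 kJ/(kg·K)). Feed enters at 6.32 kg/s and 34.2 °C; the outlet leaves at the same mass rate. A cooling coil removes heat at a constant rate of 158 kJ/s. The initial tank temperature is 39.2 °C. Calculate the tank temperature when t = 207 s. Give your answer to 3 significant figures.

22.9 °C

Heat balance on the well-mixed liquid: M c_p dT/dt = ṁ c_p (T_in − T) − 158.
Rearrange: dT/dt = (T_ss − T)/τ with τ = M/ṁ = 73.259 s and T_ss = T_in − Q̇/(ṁ c_p) = 21.885 °C.
Solution: T(t) = T_ss + (T₀ − T_ss) e^(−t/τ).
T(207) = 21.885 + (17.315)·e^(−207/73.259) = 21.885 + (17.315)·0.059275 = 22.911 °C.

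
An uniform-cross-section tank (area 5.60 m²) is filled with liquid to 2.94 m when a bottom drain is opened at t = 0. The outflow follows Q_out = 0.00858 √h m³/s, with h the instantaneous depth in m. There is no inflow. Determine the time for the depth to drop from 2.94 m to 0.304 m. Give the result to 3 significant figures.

1520 s

With no inflow, A dh/dt = −0.00858 √h.
∫ h^(−1/2) dh = −(0.00858/A) ∫ dt, giving 2√h = 2√h₀ − (0.00858/A) t.
t = 2A(√h₀ − √h)/0.00858 = 2·5.60·(√2.94 − √0.304)/0.00858
  = 11.200 × (1.7146 − 0.55136) / 0.00858 = 1518.5 s.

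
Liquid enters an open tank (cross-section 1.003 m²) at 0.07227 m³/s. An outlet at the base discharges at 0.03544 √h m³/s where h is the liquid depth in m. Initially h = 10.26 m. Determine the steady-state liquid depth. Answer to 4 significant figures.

Level balance: A dh/dt = 0.07227 − 0.03544 √h. Setting dh/dt = 0:
Q_in = 0.03544 √h_ss ⇒ √h_ss = 0.07227/0.03544 = 2.03922.
h_ss = 2.03922² = 4.15842 m. (Since h₀ = 10.26 m > h_ss, the level will fall toward this value.)

4.158 m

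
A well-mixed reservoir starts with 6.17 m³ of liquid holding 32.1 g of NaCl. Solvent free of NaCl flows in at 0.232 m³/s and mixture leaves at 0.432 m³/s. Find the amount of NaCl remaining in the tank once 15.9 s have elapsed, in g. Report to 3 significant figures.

6.71 g

Total volume: dV/dt = Q_in − Q_out = -0.20000 m³/s, so V(t) = 6.17 − 0.20000 t and V(15.9) = 2.9900 m³.
Species balance (pure solvent in): dm/dt = −Q_out · m/V(t).
dm/m = −Q_out dt/(V₀ − 0.20000 t); integrating gives ln(m/m₀) = −(Q_out/(Q_in−Q_out)) ln(V/V₀).
m = m₀ (V₀/V)^(Q_out/(Q_in−Q_out)) = 32.1 × (6.17/2.9900)^(-2.1600) = 6.7133 g.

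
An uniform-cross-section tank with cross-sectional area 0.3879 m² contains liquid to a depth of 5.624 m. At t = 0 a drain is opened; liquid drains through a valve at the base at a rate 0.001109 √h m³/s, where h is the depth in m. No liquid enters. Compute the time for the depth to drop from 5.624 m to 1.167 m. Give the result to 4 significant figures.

With no inflow, A dh/dt = −0.001109 √h.
∫ h^(−1/2) dh = −(0.001109/A) ∫ dt, giving 2√h = 2√h₀ − (0.001109/A) t.
t = 2A(√h₀ − √h)/0.001109 = 2·0.3879·(√5.624 − √1.167)/0.001109
  = 0.775800 × (2.37150 − 1.08028) / 0.001109 = 903.272 s.

903.3 s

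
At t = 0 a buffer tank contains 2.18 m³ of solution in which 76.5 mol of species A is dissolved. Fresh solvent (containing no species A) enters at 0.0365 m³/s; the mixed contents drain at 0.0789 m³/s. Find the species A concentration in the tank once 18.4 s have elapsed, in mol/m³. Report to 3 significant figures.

24.0 mol/m³

Let m(t) be the amount of species A. Volume: V(t) = V₀ + (Q_in − Q_out) t = 2.18 − 0.042400 t; V(18.4) = 1.3998 m³.
Species balance (pure solvent in): dm/dt = −Q_out · m/V(t).
Separate: dm/m = −Q_out dt/V(t) ⇒ ln(m/m₀) = −(Q_out/(Q_in−Q_out)) ln(V/V₀).
m = m₀ (V₀/V)^(Q_out/(Q_in−Q_out)) = 76.5 × (2.18/1.3998)^(-1.8608) = 33.549 mol.
C = m/V = 33.549/1.3998 = 23.966 mol/m³.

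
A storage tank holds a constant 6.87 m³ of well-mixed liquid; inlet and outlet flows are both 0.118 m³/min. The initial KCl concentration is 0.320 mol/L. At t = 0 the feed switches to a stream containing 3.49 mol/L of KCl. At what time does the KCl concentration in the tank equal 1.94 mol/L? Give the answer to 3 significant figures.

Species balance on the tank: V dC/dt = Q(C_in − C), so τ = V/Q = 58.220 min.
C(t) = C_in + (C₀ − C_in) e^(−t/τ). Set C = 1.94 and solve for t:
e^(−t/τ) = (C − C_in)/(C₀ − C_in) = (1.94 − 3.49)/(0.320 − 3.49) = 0.48896
t = −τ ln(…) = 58.220 × 0.71548 = 41.655 min.

41.7 min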